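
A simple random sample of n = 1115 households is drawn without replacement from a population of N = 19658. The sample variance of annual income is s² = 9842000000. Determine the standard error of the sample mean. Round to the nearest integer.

Under SRS without replacement, Var(ȳ) = (1 − f)·s²/n with f = n/N = 1115/19658 = 0.05671991.
Var(ȳ) = (1 − 0.05671991)·9842000000/1115 = 0.94328009·8.8269058 × 10^6 = 8.3262445 × 10^6.
SE(ȳ) = √(8.3262445 × 10^6) = 2886.

2886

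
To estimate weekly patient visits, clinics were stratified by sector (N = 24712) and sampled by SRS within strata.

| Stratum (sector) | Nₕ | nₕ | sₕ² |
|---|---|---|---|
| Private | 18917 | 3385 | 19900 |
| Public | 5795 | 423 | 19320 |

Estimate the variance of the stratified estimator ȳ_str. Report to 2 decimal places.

Var(ȳ_str) = Σₕ Wₕ²(1 − fₕ)sₕ²/nₕ with Wₕ = Nₕ/N, N = 24712.
Private: Wₕ = 0.76549854; term = 0.76549854²·(1 − 0.17893958)·19900/3385 = 2.8285135.
Public: Wₕ = 0.23450146; term = 0.23450146²·(1 − 0.07299396)·19320/423 = 2.3283079.
Sum = 5.1568214.

5.16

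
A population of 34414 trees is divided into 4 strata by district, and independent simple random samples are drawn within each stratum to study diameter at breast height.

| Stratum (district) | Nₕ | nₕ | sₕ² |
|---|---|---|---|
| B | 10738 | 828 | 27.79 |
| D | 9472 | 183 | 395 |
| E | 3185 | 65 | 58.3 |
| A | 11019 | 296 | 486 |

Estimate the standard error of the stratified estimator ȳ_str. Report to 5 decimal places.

0.57854

Var(ȳ_str) = Σₕ Wₕ²(1 − fₕ)sₕ²/nₕ with Wₕ = Nₕ/N, N = 34414.
B: Wₕ = 0.31202418; term = 0.31202418²·(1 − 0.07710933)·27.79/828 = 0.0030156779.
D: Wₕ = 0.27523682; term = 0.27523682²·(1 − 0.01932010)·395/183 = 0.16035642.
E: Wₕ = 0.09254954; term = 0.09254954²·(1 − 0.02040816)·58.3/65 = 0.007525735.
A: Wₕ = 0.32018946; term = 0.32018946²·(1 − 0.02686269)·486/296 = 0.16380711.
Sum = 0.33470494.
SE = √(0.33470494) = 0.57854.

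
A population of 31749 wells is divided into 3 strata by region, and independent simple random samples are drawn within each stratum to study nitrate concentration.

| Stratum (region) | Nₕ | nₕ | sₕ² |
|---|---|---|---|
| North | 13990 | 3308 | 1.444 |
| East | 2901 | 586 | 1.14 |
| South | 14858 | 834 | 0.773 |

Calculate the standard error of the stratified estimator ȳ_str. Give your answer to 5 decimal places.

0.01641

Var(ȳ_str) = Σₕ Wₕ²(1 − fₕ)sₕ²/nₕ with Wₕ = Nₕ/N, N = 31749.
North: Wₕ = 0.44064380; term = 0.44064380²·(1 − 0.23645461)·1.444/3308 = 6.4716032 × 10^-5.
East: Wₕ = 0.09137296; term = 0.09137296²·(1 − 0.20199931)·1.14/586 = 1.2961219 × 10^-5.
South: Wₕ = 0.46798324; term = 0.46798324²·(1 − 0.05613138)·0.773/834 = 1.9159563 × 10^-4.
Sum = 2.6927288 × 10^-4.
SE = √(2.6927288 × 10^-4) = 0.01641.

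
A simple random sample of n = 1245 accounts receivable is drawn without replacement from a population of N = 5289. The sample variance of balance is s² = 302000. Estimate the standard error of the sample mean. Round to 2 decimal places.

Under SRS without replacement, Var(ȳ) = (1 − f)·s²/n with f = n/N = 1245/5289 = 0.23539421.
Var(ȳ) = (1 − 0.23539421)·302000/1245 = 0.76460579·242.57028 = 185.47064.
SE(ȳ) = √(185.47064) = 13.62.

13.62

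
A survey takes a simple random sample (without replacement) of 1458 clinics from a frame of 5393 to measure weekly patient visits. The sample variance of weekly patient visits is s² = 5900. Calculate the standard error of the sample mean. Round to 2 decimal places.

1.72

Under SRS without replacement, Var(ȳ) = (1 − f)·s²/n with f = n/N = 1458/5393 = 0.27035045.
Var(ȳ) = (1 − 0.27035045)·5900/1458 = 0.72964955·4.0466392 = 2.9526285.
SE(ȳ) = √(2.9526285) = 1.72.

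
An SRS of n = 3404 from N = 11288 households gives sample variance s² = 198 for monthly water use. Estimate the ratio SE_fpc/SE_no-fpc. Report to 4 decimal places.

f = n/N = 3404/11288 = 0.30155918.
SE_no-fpc = √(s²/n) = 0.24117807; SE_fpc = √((1−f)s²/n) = 0.2015592.
Ratio = √(1−f) = 0.83572772.

0.8357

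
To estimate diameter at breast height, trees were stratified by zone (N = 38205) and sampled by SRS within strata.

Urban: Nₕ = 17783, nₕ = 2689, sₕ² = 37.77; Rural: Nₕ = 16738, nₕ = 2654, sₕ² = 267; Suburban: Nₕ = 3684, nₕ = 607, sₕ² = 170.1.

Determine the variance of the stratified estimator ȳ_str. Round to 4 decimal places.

Var(ȳ_str) = Σₕ Wₕ²(1 − fₕ)sₕ²/nₕ with Wₕ = Nₕ/N, N = 38205.
Urban: Wₕ = 0.46546264; term = 0.46546264²·(1 − 0.15121183)·37.77/2689 = 0.0025830044.
Rural: Wₕ = 0.43811020; term = 0.43811020²·(1 − 0.15856136)·267/2654 = 0.016247985.
Suburban: Wₕ = 0.09642717; term = 0.09642717²·(1 − 0.16476656)·170.1/607 = 0.0021763179.
Sum = 0.021007307.

0.0210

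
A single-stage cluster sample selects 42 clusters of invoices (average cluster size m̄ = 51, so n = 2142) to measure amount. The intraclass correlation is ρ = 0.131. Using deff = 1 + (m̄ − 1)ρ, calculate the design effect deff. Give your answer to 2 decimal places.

7.55

deff = 1 + (51 − 1)·0.131 = 1 + 6.55 = 7.55.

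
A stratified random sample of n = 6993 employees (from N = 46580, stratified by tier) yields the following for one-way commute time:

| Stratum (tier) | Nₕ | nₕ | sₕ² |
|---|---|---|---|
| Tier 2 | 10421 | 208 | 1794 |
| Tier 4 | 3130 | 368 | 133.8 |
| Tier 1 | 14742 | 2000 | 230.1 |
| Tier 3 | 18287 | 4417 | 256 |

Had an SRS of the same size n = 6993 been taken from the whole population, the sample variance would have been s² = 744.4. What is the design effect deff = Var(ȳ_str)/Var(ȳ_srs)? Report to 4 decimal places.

4.8776

Var(ȳ_str) = Σ Wₕ²(1−fₕ)sₕ²/nₕ with Wₕ = Nₕ/46580:
  Tier 2: (10421/46580)²·(1−208/10421)·1794/208 = 0.42308036
  Tier 4: (3130/46580)²·(1−368/3130)·133.8/368 = 0.0014486963
  Tier 1: (14742/46580)²·(1−2000/14742)·230.1/2000 = 0.009960512
  Tier 3: (18287/46580)²·(1−4417/18287)·256/4417 = 0.0067753623
  → Var(ȳ_str) = 0.44126493.
Var(ȳ_srs) = (1 − 6993/46580)·744.4/6993 = 0.090468199.
deff = 0.44126493 / 0.090468199 = 4.8776.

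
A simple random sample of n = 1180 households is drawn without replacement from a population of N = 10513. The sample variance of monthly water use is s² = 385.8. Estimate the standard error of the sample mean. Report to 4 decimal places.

Under SRS without replacement, Var(ȳ) = (1 − f)·s²/n with f = n/N = 1180/10513 = 0.11224199.
Var(ȳ) = (1 − 0.11224199)·385.8/1180 = 0.88775801·0.32694915 = 0.29025173.
SE(ȳ) = √(0.29025173) = 0.5388.

0.5388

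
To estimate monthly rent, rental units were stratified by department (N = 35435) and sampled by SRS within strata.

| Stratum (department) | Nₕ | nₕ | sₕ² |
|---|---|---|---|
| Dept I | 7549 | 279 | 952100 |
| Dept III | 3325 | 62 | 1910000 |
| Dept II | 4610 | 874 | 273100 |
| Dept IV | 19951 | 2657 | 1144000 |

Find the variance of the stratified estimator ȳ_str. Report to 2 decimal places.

537.94

Var(ȳ_str) = Σₕ Wₕ²(1 − fₕ)sₕ²/nₕ with Wₕ = Nₕ/N, N = 35435.
Dept I: Wₕ = 0.21303796; term = 0.21303796²·(1 − 0.03695854)·952100/279 = 149.15483.
Dept III: Wₕ = 0.09383378; term = 0.09383378²·(1 − 0.01864662)·1910000/62 = 266.18619.
Dept II: Wₕ = 0.13009736; term = 0.13009736²·(1 − 0.18958785)·273100/874 = 4.2860101.
Dept IV: Wₕ = 0.56303090; term = 0.56303090²·(1 − 0.13317628)·1144000/2657 = 118.31225.
Sum = 537.93928.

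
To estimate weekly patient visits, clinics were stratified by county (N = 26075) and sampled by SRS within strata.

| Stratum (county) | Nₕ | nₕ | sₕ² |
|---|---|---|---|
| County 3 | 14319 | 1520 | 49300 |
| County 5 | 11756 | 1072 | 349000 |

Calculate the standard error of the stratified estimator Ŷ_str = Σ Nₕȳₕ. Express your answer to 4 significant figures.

Var(Ŷ_str) = Σₕ Nₕ²(1 − fₕ)sₕ²/nₕ.
County 3: 14319²·(1 − 1520/14319)·49300/1520 = 5.9441815 × 10^9.
County 5: 11756²·(1 − 1072/11756)·349000/1072 = 4.0890658 × 10^10.
Sum = 4.683484 × 10^10.
SE = √(4.683484 × 10^10) = 216400.

216400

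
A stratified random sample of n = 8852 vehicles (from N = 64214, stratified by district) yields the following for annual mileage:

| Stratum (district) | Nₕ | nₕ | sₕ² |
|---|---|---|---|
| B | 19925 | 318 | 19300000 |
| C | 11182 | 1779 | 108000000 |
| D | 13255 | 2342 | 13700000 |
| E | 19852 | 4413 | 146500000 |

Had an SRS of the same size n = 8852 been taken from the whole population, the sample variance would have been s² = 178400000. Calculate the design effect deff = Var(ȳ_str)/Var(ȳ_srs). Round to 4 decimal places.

Var(ȳ_str) = Σ Wₕ²(1−fₕ)sₕ²/nₕ with Wₕ = Nₕ/64214:
  B: (19925/64214)²·(1−318/19925)·19300000/318 = 5750.1639
  C: (11182/64214)²·(1−1779/11182)·108000000/1779 = 1548.0119
  D: (13255/64214)²·(1−2342/13255)·13700000/2342 = 205.20981
  E: (19852/64214)²·(1−4413/19852)·146500000/4413 = 2467.5598
  → Var(ȳ_str) = 9970.9454.
Var(ȳ_srs) = (1 − 8852/64214)·178400000/8852 = 17375.427.
deff = 9970.9454 / 17375.427 = 0.5739.

0.5739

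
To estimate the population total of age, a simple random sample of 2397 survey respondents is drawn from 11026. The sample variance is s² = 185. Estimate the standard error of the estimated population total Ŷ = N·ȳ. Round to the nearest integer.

2710

Var(Ŷ) = N²·Var(ȳ) = N²·(1 − n/N)·s²/n.
f = 2397/11026 = 0.21739525; Var(ȳ) = 0.78260475·185/2397 = 0.060401285.
Var(Ŷ) = 11026² · 0.060401285 = 7.3431459 × 10^6.
SE(Ŷ) = √(7.3431459 × 10^6) = 2710.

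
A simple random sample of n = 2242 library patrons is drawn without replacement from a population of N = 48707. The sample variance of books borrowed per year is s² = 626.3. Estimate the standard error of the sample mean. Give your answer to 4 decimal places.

0.5162

Under SRS without replacement, Var(ȳ) = (1 − f)·s²/n with f = n/N = 2242/48707 = 0.04603034.
Var(ȳ) = (1 − 0.04603034)·626.3/2242 = 0.95396966·0.2793488 = 0.26649027.
SE(ȳ) = √(0.26649027) = 0.5162.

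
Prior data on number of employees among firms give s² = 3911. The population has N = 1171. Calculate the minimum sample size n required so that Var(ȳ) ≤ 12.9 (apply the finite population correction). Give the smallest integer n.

241

Without fpc, n₀ = s²/D = 3911/12.9 = 303.1783.
With fpc, (1 − n/N)·s²/n ≤ D requires n ≥ n₀/(1 + n₀/N) = 303.1783/(1 + 303.1783/1171) = 240.8269.
Rounding up, n = 241.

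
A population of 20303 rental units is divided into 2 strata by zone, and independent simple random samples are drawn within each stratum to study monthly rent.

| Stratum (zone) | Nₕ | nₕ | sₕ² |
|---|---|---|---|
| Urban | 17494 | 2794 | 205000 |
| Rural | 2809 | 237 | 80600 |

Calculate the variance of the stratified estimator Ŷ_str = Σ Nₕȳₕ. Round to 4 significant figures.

Var(Ŷ_str) = Σₕ Nₕ²(1 − fₕ)sₕ²/nₕ.
Urban: 17494²·(1 − 2794/17494)·205000/2794 = 1.886835 × 10^10.
Rural: 2809²·(1 − 237/2809)·80600/237 = 2.457024 × 10^9.
Sum = 2.1325374 × 10^10.

2.133 × 10^10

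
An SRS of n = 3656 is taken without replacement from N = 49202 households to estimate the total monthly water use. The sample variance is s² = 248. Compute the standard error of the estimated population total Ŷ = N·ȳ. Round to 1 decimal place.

12329.3

Var(Ŷ) = N²·Var(ȳ) = N²·(1 − n/N)·s²/n.
f = 3656/49202 = 0.07430592; Var(ȳ) = 0.92569408·248/3656 = 0.062793253.
Var(Ŷ) = 49202² · 0.062793253 = 1.5201222 × 10^8.
SE(Ŷ) = √(1.5201222 × 10^8) = 12329.3.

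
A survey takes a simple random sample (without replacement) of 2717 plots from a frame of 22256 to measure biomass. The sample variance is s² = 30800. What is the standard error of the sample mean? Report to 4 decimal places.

Under SRS without replacement, Var(ȳ) = (1 − f)·s²/n with f = n/N = 2717/22256 = 0.12207944.
Var(ȳ) = (1 − 0.12207944)·30800/2717 = 0.87792056·11.336032 = 9.9521359.
SE(ȳ) = √(9.9521359) = 3.1547.

3.1547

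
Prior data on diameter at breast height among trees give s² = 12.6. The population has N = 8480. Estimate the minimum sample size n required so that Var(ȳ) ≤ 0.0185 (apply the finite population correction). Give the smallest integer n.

631

Without fpc, n₀ = s²/D = 12.6/0.0185 = 681.0811.
With fpc, (1 − n/N)·s²/n ≤ D requires n ≥ n₀/(1 + n₀/N) = 681.0811/(1 + 681.0811/8480) = 630.4461.
Rounding up, n = 631.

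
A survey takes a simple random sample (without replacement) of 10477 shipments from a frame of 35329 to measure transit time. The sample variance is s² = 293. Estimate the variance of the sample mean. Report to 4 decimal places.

Under SRS without replacement, Var(ȳ) = (1 − f)·s²/n with f = n/N = 10477/35329 = 0.29655524.
Var(ȳ) = (1 − 0.29655524)·293/10477 = 0.70344476·0.027966021 = 0.019672551.

0.0197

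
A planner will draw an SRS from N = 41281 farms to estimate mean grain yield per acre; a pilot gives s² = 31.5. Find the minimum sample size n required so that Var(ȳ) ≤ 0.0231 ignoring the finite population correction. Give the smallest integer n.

1364

Without fpc, n₀ = s²/D = 31.5/0.0231 = 1363.6364.
Rounding up, n = 1364.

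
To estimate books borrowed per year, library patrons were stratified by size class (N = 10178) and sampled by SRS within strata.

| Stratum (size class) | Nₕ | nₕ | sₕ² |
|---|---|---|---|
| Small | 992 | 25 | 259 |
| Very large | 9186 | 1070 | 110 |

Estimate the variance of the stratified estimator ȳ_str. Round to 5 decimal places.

0.16992

Var(ȳ_str) = Σₕ Wₕ²(1 − fₕ)sₕ²/nₕ with Wₕ = Nₕ/N, N = 10178.
Small: Wₕ = 0.09746512; term = 0.09746512²·(1 − 0.02520161)·259/25 = 0.095934101.
Very large: Wₕ = 0.90253488; term = 0.90253488²·(1 − 0.11648160)·110/1070 = 0.073986502.
Sum = 0.1699206.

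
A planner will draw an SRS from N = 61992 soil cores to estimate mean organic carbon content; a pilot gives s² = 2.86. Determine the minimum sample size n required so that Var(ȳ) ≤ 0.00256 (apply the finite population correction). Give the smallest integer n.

1098

Without fpc, n₀ = s²/D = 2.86/0.00256 = 1117.1875.
With fpc, (1 − n/N)·s²/n ≤ D requires n ≥ n₀/(1 + n₀/N) = 1117.1875/(1 + 1117.1875/61992) = 1097.4105.
Rounding up, n = 1098.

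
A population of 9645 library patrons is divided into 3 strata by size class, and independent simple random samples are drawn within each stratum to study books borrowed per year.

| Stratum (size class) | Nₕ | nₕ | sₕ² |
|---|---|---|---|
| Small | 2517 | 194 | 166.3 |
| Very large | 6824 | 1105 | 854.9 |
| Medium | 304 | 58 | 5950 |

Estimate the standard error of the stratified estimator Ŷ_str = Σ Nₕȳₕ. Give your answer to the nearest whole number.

6548

Var(Ŷ_str) = Σₕ Nₕ²(1 − fₕ)sₕ²/nₕ.
Small: 2517²·(1 − 194/2517)·166.3/194 = 5.0121371 × 10^6.
Very large: 6824²·(1 − 1105/6824)·854.9/1105 = 3.0193409 × 10^7.
Medium: 304²·(1 − 58/304)·5950/58 = 7.6718069 × 10^6.
Sum = 4.2877353 × 10^7.
SE = √(4.2877353 × 10^7) = 6548.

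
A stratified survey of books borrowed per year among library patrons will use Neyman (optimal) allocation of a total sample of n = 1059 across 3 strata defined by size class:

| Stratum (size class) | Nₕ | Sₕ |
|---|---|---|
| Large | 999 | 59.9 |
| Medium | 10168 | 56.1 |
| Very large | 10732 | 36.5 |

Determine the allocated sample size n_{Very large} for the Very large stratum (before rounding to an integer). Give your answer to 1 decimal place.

Neyman allocation: nₕ = n·NₕSₕ / Σⱼ NⱼSⱼ.
Σ NⱼSⱼ = 999·59.9 + 10168·56.1 + 10732·36.5 = 1.0219829 × 10^6.
n_{Very large} = 1059·10732·36.5 / (1.0219829 × 10^6) = 405.9.

405.9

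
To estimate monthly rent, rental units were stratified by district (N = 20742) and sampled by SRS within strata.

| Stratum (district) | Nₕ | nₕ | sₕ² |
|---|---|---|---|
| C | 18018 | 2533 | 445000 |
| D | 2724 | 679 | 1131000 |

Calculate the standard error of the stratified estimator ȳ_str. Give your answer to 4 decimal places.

Var(ȳ_str) = Σₕ Wₕ²(1 − fₕ)sₕ²/nₕ with Wₕ = Nₕ/N, N = 20742.
C: Wₕ = 0.86867226; term = 0.86867226²·(1 − 0.14058164)·445000/2533 = 113.93085.
D: Wₕ = 0.13132774; term = 0.13132774²·(1 − 0.24926579)·1131000/679 = 21.567112.
Sum = 135.49796.
SE = √(135.49796) = 11.6404.

11.6404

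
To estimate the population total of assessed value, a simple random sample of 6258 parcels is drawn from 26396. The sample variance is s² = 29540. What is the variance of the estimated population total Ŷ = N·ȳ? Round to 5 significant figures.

Var(Ŷ) = N²·Var(ȳ) = N²·(1 − n/N)·s²/n.
f = 6258/26396 = 0.23708138; Var(ȳ) = 0.76291862·29540/6258 = 3.601249.
Var(Ŷ) = 26396² · 3.601249 = 2.509166 × 10^9.

2.5092 × 10^9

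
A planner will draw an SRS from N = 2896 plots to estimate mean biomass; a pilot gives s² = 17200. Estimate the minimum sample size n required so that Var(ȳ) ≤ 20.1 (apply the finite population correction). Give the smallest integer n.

Without fpc, n₀ = s²/D = 17200/20.1 = 855.7214.
With fpc, (1 − n/N)·s²/n ≤ D requires n ≥ n₀/(1 + n₀/N) = 855.7214/(1 + 855.7214/2896) = 660.5419.
Rounding up, n = 661.

661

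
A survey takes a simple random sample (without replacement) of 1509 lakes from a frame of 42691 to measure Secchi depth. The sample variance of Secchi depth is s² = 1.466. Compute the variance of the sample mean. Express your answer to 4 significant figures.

Under SRS without replacement, Var(ȳ) = (1 − f)·s²/n with f = n/N = 1509/42691 = 0.03534703.
Var(ȳ) = (1 − 0.03534703)·1.466/1509 = 0.96465297·9.7150431 × 10^-4 = 9.3716452 × 10^-4.

9.372 × 10^-4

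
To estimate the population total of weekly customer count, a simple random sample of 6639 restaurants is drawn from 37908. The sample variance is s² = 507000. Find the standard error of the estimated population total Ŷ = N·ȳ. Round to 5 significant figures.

300870

Var(Ŷ) = N²·Var(ȳ) = N²·(1 − n/N)·s²/n.
f = 6639/37908 = 0.17513454; Var(ȳ) = 0.82486546·507000/6639 = 62.992437.
Var(Ŷ) = 37908² · 62.992437 = 9.0521169 × 10^10.
SE(Ŷ) = √(9.0521169 × 10^10) = 300870.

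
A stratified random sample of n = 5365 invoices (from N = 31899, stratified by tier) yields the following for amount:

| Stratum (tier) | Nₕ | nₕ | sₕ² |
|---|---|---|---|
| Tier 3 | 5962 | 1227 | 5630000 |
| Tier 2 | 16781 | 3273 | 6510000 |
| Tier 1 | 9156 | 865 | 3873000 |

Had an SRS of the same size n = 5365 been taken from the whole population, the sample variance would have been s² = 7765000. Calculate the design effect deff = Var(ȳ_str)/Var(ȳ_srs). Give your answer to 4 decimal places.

0.7512

Var(ȳ_str) = Σ Wₕ²(1−fₕ)sₕ²/nₕ with Wₕ = Nₕ/31899:
  Tier 3: (5962/31899)²·(1−1227/5962)·5630000/1227 = 127.29802
  Tier 2: (16781/31899)²·(1−3273/16781)·6510000/3273 = 443.08774
  Tier 1: (9156/31899)²·(1−865/9156)·3873000/865 = 334.03344
  → Var(ȳ_str) = 904.4192.
Var(ȳ_srs) = (1 − 5365/31899)·7765000/5365 = 1203.9193.
deff = 904.4192 / 1203.9193 = 0.7512.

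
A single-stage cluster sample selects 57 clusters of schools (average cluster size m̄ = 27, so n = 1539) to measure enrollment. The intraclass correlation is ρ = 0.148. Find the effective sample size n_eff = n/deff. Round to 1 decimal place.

317.5

deff = 1 + (27 − 1)·0.148 = 1 + 3.848 = 4.848.
n_eff = 1539 / 4.848 = 317.5.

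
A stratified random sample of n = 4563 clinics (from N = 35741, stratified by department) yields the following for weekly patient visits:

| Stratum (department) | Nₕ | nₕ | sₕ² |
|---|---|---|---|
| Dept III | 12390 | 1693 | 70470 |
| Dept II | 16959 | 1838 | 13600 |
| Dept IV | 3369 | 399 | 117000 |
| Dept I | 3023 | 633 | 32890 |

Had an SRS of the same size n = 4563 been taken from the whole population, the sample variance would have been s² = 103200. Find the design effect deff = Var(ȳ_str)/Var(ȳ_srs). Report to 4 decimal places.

0.4255

Var(ȳ_str) = Σ Wₕ²(1−fₕ)sₕ²/nₕ with Wₕ = Nₕ/35741:
  Dept III: (12390/35741)²·(1−1693/12390)·70470/1693 = 4.3186421
  Dept II: (16959/35741)²·(1−1838/16959)·13600/1838 = 1.4853909
  Dept IV: (3369/35741)²·(1−399/3369)·117000/399 = 2.2968732
  Dept I: (3023/35741)²·(1−633/3023)·32890/633 = 0.29387512
  → Var(ȳ_str) = 8.3947813.
Var(ȳ_srs) = (1 − 4563/35741)·103200/4563 = 19.729259.
deff = 8.3947813 / 19.729259 = 0.4255.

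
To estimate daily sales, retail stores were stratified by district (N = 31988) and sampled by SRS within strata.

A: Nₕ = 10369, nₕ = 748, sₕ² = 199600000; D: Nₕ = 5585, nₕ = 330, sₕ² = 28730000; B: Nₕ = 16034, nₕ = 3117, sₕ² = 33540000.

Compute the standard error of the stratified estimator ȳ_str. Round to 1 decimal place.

175.2

Var(ȳ_str) = Σₕ Wₕ²(1 − fₕ)sₕ²/nₕ with Wₕ = Nₕ/N, N = 31988.
A: Wₕ = 0.32415281; term = 0.32415281²·(1 − 0.07213810)·199600000/748 = 26016.08.
D: Wₕ = 0.17459672; term = 0.17459672²·(1 − 0.05908684)·28730000/330 = 2497.143.
B: Wₕ = 0.50125047; term = 0.50125047²·(1 − 0.19439940)·33540000/3117 = 2177.9887.
Sum = 30691.212.
SE = √(30691.212) = 175.2.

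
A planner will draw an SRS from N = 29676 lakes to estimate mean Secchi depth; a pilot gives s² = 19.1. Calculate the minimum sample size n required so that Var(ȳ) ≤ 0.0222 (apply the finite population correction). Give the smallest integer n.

837

Without fpc, n₀ = s²/D = 19.1/0.0222 = 860.3604.
With fpc, (1 − n/N)·s²/n ≤ D requires n ≥ n₀/(1 + n₀/N) = 860.3604/(1 + 860.3604/29676) = 836.1198.
Rounding up, n = 837.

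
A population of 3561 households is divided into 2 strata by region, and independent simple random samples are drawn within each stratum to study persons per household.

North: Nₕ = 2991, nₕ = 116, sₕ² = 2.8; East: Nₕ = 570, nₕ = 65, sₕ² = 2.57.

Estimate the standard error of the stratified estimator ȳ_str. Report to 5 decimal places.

0.13140

Var(ȳ_str) = Σₕ Wₕ²(1 − fₕ)sₕ²/nₕ with Wₕ = Nₕ/N, N = 3561.
North: Wₕ = 0.83993260; term = 0.83993260²·(1 − 0.03878302)·2.8/116 = 0.016368556.
East: Wₕ = 0.16006740; term = 0.16006740²·(1 − 0.11403509)·2.57/65 = 8.975157 × 10^-4.
Sum = 0.017266072.
SE = √(0.017266072) = 0.13140.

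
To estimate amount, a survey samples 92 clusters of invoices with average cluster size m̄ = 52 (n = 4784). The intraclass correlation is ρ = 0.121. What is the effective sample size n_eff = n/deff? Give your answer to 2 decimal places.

deff = 1 + (52 − 1)·0.121 = 1 + 6.171 = 7.171.
n_eff = 4784 / 7.171 = 667.13.

667.13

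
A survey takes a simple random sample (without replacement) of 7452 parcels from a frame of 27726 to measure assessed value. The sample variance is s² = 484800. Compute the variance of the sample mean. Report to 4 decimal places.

Under SRS without replacement, Var(ȳ) = (1 − f)·s²/n with f = n/N = 7452/27726 = 0.26877299.
Var(ȳ) = (1 − 0.26877299)·484800/7452 = 0.73122701·65.056361 = 47.570968.

47.5710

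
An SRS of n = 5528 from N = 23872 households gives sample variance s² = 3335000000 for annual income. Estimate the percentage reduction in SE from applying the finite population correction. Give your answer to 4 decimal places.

f = n/N = 5528/23872 = 0.23156836.
SE_no-fpc = √(s²/n) = 776.71895; SE_fpc = √((1−f)s²/n) = 680.87364.
Ratio = √(1−f) = 0.87660232. Reduction = 100·(1 − 0.87660232) = 12.3398%.

12.3398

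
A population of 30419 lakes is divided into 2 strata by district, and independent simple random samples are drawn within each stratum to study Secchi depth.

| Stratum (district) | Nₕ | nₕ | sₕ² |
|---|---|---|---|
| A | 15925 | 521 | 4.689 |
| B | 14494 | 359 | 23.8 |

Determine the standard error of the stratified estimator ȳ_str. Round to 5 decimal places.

Var(ȳ_str) = Σₕ Wₕ²(1 − fₕ)sₕ²/nₕ with Wₕ = Nₕ/N, N = 30419.
A: Wₕ = 0.52352148; term = 0.52352148²·(1 − 0.03271586)·4.689/521 = 0.0023859734.
B: Wₕ = 0.47647852; term = 0.47647852²·(1 − 0.02476887)·23.8/359 = 0.014678332.
Sum = 0.017064305.
SE = √(0.017064305) = 0.13063.

0.13063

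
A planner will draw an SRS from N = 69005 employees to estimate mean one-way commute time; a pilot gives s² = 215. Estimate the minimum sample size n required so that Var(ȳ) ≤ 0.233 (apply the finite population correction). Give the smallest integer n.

Without fpc, n₀ = s²/D = 215/0.233 = 922.7468.
With fpc, (1 − n/N)·s²/n ≤ D requires n ≥ n₀/(1 + n₀/N) = 922.7468/(1 + 922.7468/69005) = 910.5705.
Rounding up, n = 911.

911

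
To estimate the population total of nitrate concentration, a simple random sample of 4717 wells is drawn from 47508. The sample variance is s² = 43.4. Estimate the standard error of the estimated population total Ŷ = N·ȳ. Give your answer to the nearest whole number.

4325

Var(Ŷ) = N²·Var(ȳ) = N²·(1 − n/N)·s²/n.
f = 4717/47508 = 0.09928854; Var(ȳ) = 0.90071146·43.4/4717 = 0.0082872328.
Var(Ŷ) = 47508² · 0.0082872328 = 1.8704368 × 10^7.
SE(Ŷ) = √(1.8704368 × 10^7) = 4325.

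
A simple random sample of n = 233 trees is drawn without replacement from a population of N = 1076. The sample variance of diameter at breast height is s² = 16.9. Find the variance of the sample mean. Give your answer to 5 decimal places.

Under SRS without replacement, Var(ȳ) = (1 − f)·s²/n with f = n/N = 233/1076 = 0.21654275.
Var(ȳ) = (1 − 0.21654275)·16.9/233 = 0.78345725·0.072532189 = 0.056825869.

0.05683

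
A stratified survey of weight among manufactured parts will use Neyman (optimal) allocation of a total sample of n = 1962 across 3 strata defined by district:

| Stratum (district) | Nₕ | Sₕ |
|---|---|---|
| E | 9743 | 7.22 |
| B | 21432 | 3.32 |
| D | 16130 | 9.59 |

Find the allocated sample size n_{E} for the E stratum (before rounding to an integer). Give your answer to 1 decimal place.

Neyman allocation: nₕ = n·NₕSₕ / Σⱼ NⱼSⱼ.
Σ NⱼSⱼ = 9743·7.22 + 21432·3.32 + 16130·9.59 = 296185.4.
n_{E} = 1962·9743·7.22 / 296185.4 = 466.0.

466.0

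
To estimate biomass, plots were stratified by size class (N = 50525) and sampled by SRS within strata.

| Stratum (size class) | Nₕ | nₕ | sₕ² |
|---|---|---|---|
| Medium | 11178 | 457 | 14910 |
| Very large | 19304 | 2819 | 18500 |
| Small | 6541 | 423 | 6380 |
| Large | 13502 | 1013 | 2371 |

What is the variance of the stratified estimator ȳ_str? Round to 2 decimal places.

Var(ȳ_str) = Σₕ Wₕ²(1 − fₕ)sₕ²/nₕ with Wₕ = Nₕ/N, N = 50525.
Medium: Wₕ = 0.22123701; term = 0.22123701²·(1 − 0.04088388)·14910/457 = 1.53161.
Very large: Wₕ = 0.38206828; term = 0.38206828²·(1 − 0.14603191)·18500/2819 = 0.81808846.
Small: Wₕ = 0.12946066; term = 0.12946066²·(1 − 0.06466901)·6380/423 = 0.23644018.
Large: Wₕ = 0.26723404; term = 0.26723404²·(1 − 0.07502592)·2371/1013 = 0.15460916.
Sum = 2.7407478.

2.74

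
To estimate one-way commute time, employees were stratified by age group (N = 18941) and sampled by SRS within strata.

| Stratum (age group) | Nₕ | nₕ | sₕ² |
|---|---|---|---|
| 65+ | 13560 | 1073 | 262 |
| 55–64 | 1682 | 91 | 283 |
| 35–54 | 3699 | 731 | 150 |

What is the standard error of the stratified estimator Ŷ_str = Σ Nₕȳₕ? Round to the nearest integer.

7206

Var(Ŷ_str) = Σₕ Nₕ²(1 − fₕ)sₕ²/nₕ.
65+: 13560²·(1 − 1073/13560)·262/1073 = 4.1344655 × 10^7.
55–64: 1682²·(1 − 91/1682)·283/91 = 8.3222587 × 10^6.
35–54: 3699²·(1 − 731/3699)·150/731 = 2.2527973 × 10^6.
Sum = 5.1919711 × 10^7.
SE = √(5.1919711 × 10^7) = 7206.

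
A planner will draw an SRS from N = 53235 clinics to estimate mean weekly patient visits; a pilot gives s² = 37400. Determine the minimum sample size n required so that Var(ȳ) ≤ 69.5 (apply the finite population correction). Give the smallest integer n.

533

Without fpc, n₀ = s²/D = 37400/69.5 = 538.1295.
With fpc, (1 − n/N)·s²/n ≤ D requires n ≥ n₀/(1 + n₀/N) = 538.1295/(1 + 538.1295/53235) = 532.7442.
Rounding up, n = 533.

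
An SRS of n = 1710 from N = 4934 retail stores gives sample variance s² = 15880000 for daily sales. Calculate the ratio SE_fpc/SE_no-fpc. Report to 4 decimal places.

f = n/N = 1710/4934 = 0.34657479.
SE_no-fpc = √(s²/n) = 96.366746; SE_fpc = √((1−f)s²/n) = 77.89779.
Ratio = √(1−f) = 0.80834721.

0.8083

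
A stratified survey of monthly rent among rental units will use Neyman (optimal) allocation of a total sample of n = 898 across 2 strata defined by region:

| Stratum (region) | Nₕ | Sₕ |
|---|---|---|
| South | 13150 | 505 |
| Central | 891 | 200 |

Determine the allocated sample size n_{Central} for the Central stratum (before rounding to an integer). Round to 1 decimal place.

23.5

Neyman allocation: nₕ = n·NₕSₕ / Σⱼ NⱼSⱼ.
Σ NⱼSⱼ = 13150·505 + 891·200 = 6.81895 × 10^6.
n_{Central} = 898·891·200 / (6.81895 × 10^6) = 23.5.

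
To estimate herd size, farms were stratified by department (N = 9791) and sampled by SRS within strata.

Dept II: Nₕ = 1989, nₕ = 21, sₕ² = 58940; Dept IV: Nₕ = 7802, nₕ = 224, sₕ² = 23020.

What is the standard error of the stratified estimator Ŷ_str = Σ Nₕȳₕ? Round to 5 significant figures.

Var(Ŷ_str) = Σₕ Nₕ²(1 − fₕ)sₕ²/nₕ.
Dept II: 1989²·(1 − 21/1989)·58940/21 = 1.0986281 × 10^10.
Dept IV: 7802²·(1 − 224/7802)·23020/224 = 6.0760012 × 10^9.
Sum = 1.7062282 × 10^10.
SE = √(1.7062282 × 10^10) = 130620.

130620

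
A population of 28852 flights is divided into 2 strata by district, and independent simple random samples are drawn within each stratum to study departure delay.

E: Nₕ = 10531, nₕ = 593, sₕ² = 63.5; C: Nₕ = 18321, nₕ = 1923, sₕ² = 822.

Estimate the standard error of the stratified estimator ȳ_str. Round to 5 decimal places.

0.40955

Var(ȳ_str) = Σₕ Wₕ²(1 − fₕ)sₕ²/nₕ with Wₕ = Nₕ/N, N = 28852.
E: Wₕ = 0.36500069; term = 0.36500069²·(1 − 0.05630994)·63.5/593 = 0.013462812.
C: Wₕ = 0.63499931; term = 0.63499931²·(1 − 0.10496152)·822/1923 = 0.15426974.
Sum = 0.16773255.
SE = √(0.16773255) = 0.40955.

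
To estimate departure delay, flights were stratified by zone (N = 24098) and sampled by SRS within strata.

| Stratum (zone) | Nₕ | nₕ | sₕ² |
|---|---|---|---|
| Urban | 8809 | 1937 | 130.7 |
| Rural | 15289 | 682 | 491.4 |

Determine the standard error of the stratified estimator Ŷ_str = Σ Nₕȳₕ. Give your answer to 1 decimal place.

12845.1

Var(Ŷ_str) = Σₕ Nₕ²(1 − fₕ)sₕ²/nₕ.
Urban: 8809²·(1 − 1937/8809)·130.7/1937 = 4.0846583 × 10^6.
Rural: 15289²·(1 − 682/15289)·491.4/682 = 1.6091291 × 10^8.
Sum = 1.6499757 × 10^8.
SE = √(1.6499757 × 10^8) = 12845.1.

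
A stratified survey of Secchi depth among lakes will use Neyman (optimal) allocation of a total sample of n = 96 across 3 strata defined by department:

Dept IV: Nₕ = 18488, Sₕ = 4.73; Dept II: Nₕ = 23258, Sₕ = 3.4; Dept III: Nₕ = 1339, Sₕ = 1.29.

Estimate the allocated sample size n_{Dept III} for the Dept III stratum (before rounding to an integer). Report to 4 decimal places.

Neyman allocation: nₕ = n·NₕSₕ / Σⱼ NⱼSⱼ.
Σ NⱼSⱼ = 18488·4.73 + 23258·3.4 + 1339·1.29 = 168252.75.
n_{Dept III} = 96·1339·1.29 / 168252.75 = 0.9856.

0.9856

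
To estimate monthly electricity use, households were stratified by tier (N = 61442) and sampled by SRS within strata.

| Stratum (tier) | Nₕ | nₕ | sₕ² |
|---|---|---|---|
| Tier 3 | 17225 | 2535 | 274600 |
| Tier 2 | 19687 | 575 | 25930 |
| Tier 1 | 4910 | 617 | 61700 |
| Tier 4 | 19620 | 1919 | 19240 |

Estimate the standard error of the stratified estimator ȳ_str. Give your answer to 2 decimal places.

Var(ȳ_str) = Σₕ Wₕ²(1 − fₕ)sₕ²/nₕ with Wₕ = Nₕ/N, N = 61442.
Tier 3: Wₕ = 0.28034569; term = 0.28034569²·(1 − 0.14716981)·274600/2535 = 7.2606066.
Tier 2: Wₕ = 0.32041600; term = 0.32041600²·(1 − 0.02920709)·25930/575 = 4.4945857.
Tier 1: Wₕ = 0.07991276; term = 0.07991276²·(1 − 0.12566191)·61700/617 = 0.55835665.
Tier 4: Wₕ = 0.31932554; term = 0.31932554²·(1 − 0.09780836)·19240/1919 = 0.92235097.
Sum = 13.2359.
SE = √(13.2359) = 3.64.

3.64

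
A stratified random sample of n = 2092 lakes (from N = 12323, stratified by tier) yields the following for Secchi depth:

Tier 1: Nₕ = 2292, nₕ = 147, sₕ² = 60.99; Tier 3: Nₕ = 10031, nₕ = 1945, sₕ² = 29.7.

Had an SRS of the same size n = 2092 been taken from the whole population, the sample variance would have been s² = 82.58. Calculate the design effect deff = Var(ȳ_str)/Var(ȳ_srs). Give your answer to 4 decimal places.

Var(ȳ_str) = Σ Wₕ²(1−fₕ)sₕ²/nₕ with Wₕ = Nₕ/12323:
  Tier 1: (2292/12323)²·(1−147/2292)·60.99/147 = 0.013432298
  Tier 3: (10031/12323)²·(1−1945/10031)·29.7/1945 = 0.0081560882
  → Var(ȳ_str) = 0.021588386.
Var(ȳ_srs) = (1 − 2092/12323)·82.58/2092 = 0.032772897.
deff = 0.021588386 / 0.032772897 = 0.6587.

0.6587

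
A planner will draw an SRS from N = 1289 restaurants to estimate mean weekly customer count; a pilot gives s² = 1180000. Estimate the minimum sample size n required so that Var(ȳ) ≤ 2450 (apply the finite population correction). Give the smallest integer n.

351

Without fpc, n₀ = s²/D = 1180000/2450 = 481.6327.
With fpc, (1 − n/N)·s²/n ≤ D requires n ≥ n₀/(1 + n₀/N) = 481.6327/(1 + 481.6327/1289) = 350.6230.
Rounding up, n = 351.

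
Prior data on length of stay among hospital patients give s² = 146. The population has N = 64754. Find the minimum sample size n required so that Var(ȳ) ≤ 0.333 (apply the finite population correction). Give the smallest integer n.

436

Without fpc, n₀ = s²/D = 146/0.333 = 438.4384.
With fpc, (1 − n/N)·s²/n ≤ D requires n ≥ n₀/(1 + n₀/N) = 438.4384/(1 + 438.4384/64754) = 435.4898.
Rounding up, n = 436.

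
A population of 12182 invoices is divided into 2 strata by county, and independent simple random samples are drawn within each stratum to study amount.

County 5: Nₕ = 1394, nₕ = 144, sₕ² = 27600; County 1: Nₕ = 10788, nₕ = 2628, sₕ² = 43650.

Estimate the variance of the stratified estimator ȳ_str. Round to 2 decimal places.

12.10

Var(ȳ_str) = Σₕ Wₕ²(1 − fₕ)sₕ²/nₕ with Wₕ = Nₕ/N, N = 12182.
County 5: Wₕ = 0.11443113; term = 0.11443113²·(1 − 0.10329986)·27600/144 = 2.2505164.
County 1: Wₕ = 0.88556887; term = 0.88556887²·(1 − 0.24360400)·43650/2628 = 9.8526441.
Sum = 12.103161.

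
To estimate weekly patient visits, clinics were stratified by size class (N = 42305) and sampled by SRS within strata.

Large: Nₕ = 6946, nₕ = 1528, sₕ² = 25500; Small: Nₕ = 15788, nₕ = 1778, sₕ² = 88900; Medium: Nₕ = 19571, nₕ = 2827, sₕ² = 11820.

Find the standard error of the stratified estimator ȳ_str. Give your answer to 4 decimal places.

2.7011

Var(ȳ_str) = Σₕ Wₕ²(1 − fₕ)sₕ²/nₕ with Wₕ = Nₕ/N, N = 42305.
Large: Wₕ = 0.16418863; term = 0.16418863²·(1 − 0.21998272)·25500/1528 = 0.35091926.
Small: Wₕ = 0.37319466; term = 0.37319466²·(1 − 0.11261718)·88900/1778 = 6.179479.
Medium: Wₕ = 0.46261671; term = 0.46261671²·(1 − 0.14444842)·11820/2827 = 0.76556223.
Sum = 7.2959605.
SE = √(7.2959605) = 2.7011.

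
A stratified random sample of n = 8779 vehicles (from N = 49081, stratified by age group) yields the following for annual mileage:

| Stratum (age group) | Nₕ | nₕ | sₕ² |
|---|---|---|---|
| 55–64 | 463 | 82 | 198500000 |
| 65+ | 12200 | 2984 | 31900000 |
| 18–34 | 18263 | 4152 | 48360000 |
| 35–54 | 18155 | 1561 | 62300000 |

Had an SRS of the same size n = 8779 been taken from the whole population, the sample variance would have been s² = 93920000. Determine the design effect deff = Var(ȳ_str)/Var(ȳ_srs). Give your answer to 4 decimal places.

Var(ȳ_str) = Σ Wₕ²(1−fₕ)sₕ²/nₕ with Wₕ = Nₕ/49081:
  55–64: (463/49081)²·(1−82/463)·198500000/82 = 177.26615
  65+: (12200/49081)²·(1−2984/12200)·31900000/2984 = 498.96187
  18–34: (18263/49081)²·(1−4152/18263)·48360000/4152 = 1246.0402
  35–54: (18155/49081)²·(1−1561/18155)·62300000/1561 = 4991.2081
  → Var(ȳ_str) = 6913.4763.
Var(ȳ_srs) = (1 − 8779/49081)·93920000/8779 = 8784.6858.
deff = 6913.4763 / 8784.6858 = 0.7870.

0.7870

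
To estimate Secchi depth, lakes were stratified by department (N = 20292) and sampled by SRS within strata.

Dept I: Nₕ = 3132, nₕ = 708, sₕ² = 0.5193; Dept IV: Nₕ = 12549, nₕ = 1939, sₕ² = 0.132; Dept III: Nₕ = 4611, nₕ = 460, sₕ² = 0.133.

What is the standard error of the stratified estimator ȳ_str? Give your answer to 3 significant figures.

Var(ȳ_str) = Σₕ Wₕ²(1 − fₕ)sₕ²/nₕ with Wₕ = Nₕ/N, N = 20292.
Dept I: Wₕ = 0.15434654; term = 0.15434654²·(1 − 0.22605364)·0.5193/708 = 1.3523519 × 10^-5.
Dept IV: Wₕ = 0.61842105; term = 0.61842105²·(1 − 0.15451430)·0.132/1939 = 2.2012579 × 10^-5.
Dept III: Wₕ = 0.22723241; term = 0.22723241²·(1 − 0.09976144)·0.133/460 = 1.3439774 × 10^-5.
Sum = 4.8975872 × 10^-5.
SE = √(4.8975872 × 10^-5) = 0.00700.

0.00700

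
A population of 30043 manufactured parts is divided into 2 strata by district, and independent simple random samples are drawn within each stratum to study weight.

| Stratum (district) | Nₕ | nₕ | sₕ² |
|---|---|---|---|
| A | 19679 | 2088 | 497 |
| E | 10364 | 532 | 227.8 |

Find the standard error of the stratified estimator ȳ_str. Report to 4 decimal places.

0.3737

Var(ȳ_str) = Σₕ Wₕ²(1 − fₕ)sₕ²/nₕ with Wₕ = Nₕ/N, N = 30043.
A: Wₕ = 0.65502779; term = 0.65502779²·(1 − 0.10610295)·497/2088 = 0.091292028.
E: Wₕ = 0.34497221; term = 0.34497221²·(1 − 0.05133153)·227.8/532 = 0.048342017.
Sum = 0.13963405.
SE = √(0.13963405) = 0.3737.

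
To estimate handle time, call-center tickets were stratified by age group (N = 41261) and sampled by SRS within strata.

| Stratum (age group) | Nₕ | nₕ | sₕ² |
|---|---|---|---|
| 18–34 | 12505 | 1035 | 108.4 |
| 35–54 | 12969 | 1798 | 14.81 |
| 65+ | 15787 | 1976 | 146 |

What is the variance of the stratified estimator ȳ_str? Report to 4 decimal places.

0.0190

Var(ȳ_str) = Σₕ Wₕ²(1 − fₕ)sₕ²/nₕ with Wₕ = Nₕ/N, N = 41261.
18–34: Wₕ = 0.30307070; term = 0.30307070²·(1 − 0.08276689)·108.4/1035 = 0.0088238181.
35–54: Wₕ = 0.31431618; term = 0.31431618²·(1 − 0.13863829)·14.81/1798 = 7.0094576 × 10^-4.
65+: Wₕ = 0.38261312; term = 0.38261312²·(1 − 0.12516628)·146/1976 = 0.0094626146.
Sum = 0.018987378.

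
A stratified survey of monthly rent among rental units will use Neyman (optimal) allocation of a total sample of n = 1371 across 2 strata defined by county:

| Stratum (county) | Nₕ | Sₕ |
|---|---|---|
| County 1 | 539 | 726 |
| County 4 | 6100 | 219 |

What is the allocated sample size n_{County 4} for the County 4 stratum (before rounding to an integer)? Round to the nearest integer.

Neyman allocation: nₕ = n·NₕSₕ / Σⱼ NⱼSⱼ.
Σ NⱼSⱼ = 539·726 + 6100·219 = 1.727214 × 10^6.
n_{County 4} = 1371·6100·219 / (1.727214 × 10^6) = 1060.

1060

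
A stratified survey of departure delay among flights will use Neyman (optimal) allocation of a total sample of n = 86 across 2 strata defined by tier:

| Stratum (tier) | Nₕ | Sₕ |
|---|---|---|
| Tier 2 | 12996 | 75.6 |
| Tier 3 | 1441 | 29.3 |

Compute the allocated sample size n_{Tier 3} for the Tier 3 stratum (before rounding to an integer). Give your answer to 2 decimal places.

Neyman allocation: nₕ = n·NₕSₕ / Σⱼ NⱼSⱼ.
Σ NⱼSⱼ = 12996·75.6 + 1441·29.3 = 1.0247189 × 10^6.
n_{Tier 3} = 86·1441·29.3 / (1.0247189 × 10^6) = 3.54.

3.54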